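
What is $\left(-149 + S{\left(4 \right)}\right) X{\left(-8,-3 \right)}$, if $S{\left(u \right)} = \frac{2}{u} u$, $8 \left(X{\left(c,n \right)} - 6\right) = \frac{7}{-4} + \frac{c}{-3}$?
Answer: $- \frac{28763}{32} \approx -898.84$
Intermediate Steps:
$X{\left(c,n \right)} = \frac{185}{32} - \frac{c}{24}$ ($X{\left(c,n \right)} = 6 + \frac{\frac{7}{-4} + \frac{c}{-3}}{8} = 6 + \frac{7 \left(- \frac{1}{4}\right) + c \left(- \frac{1}{3}\right)}{8} = 6 + \frac{- \frac{7}{4} - \frac{c}{3}}{8} = 6 - \left(\frac{7}{32} + \frac{c}{24}\right) = \frac{185}{32} - \frac{c}{24}$)
$S{\left(u \right)} = 2$
$\left(-149 + S{\left(4 \right)}\right) X{\left(-8,-3 \right)} = \left(-149 + 2\right) \left(\frac{185}{32} - - \frac{1}{3}\right) = - 147 \left(\frac{185}{32} + \frac{1}{3}\right) = \left(-147\right) \frac{587}{96} = - \frac{28763}{32}$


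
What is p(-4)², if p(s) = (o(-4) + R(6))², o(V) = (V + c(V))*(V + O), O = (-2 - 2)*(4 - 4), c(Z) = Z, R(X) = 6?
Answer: 2085136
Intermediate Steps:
O = 0 (O = -4*0 = 0)
o(V) = 2*V² (o(V) = (V + V)*(V + 0) = (2*V)*V = 2*V²)
p(s) = 1444 (p(s) = (2*(-4)² + 6)² = (2*16 + 6)² = (32 + 6)² = 38² = 1444)
p(-4)² = 1444² = 2085136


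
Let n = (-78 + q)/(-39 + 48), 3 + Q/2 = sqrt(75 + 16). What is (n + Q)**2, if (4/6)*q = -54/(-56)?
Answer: 16212505/28224 - 2437*sqrt(91)/42 ≈ 20.911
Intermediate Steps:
Q = -6 + 2*sqrt(91) (Q = -6 + 2*sqrt(75 + 16) = -6 + 2*sqrt(91) ≈ 13.079)
q = 81/56 (q = 3*(-54/(-56))/2 = 3*(-54*(-1/56))/2 = (3/2)*(27/28) = 81/56 ≈ 1.4464)
n = -1429/168 (n = (-78 + 81/56)/(-39 + 48) = -4287/56/9 = -4287/56*1/9 = -1429/168 ≈ -8.5060)
(n + Q)**2 = (-1429/168 + (-6 + 2*sqrt(91)))**2 = (-2437/168 + 2*sqrt(91))**2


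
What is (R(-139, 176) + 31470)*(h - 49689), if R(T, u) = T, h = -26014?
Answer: -2371850693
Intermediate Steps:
(R(-139, 176) + 31470)*(h - 49689) = (-139 + 31470)*(-26014 - 49689) = 31331*(-75703) = -2371850693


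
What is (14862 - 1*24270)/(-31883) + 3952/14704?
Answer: 16521053/29300477 ≈ 0.56385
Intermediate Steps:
(14862 - 1*24270)/(-31883) + 3952/14704 = (14862 - 24270)*(-1/31883) + 3952*(1/14704) = -9408*(-1/31883) + 247/919 = 9408/31883 + 247/919 = 16521053/29300477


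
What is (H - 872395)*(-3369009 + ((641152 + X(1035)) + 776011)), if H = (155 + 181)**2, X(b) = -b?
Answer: 1483211166619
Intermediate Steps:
H = 112896 (H = 336**2 = 112896)
(H - 872395)*(-3369009 + ((641152 + X(1035)) + 776011)) = (112896 - 872395)*(-3369009 + ((641152 - 1*1035) + 776011)) = -759499*(-3369009 + ((641152 - 1035) + 776011)) = -759499*(-3369009 + (640117 + 776011)) = -759499*(-3369009 + 1416128) = -759499*(-1952881) = 1483211166619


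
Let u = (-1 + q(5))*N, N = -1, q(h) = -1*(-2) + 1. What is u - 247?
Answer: -249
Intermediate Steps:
q(h) = 3 (q(h) = 2 + 1 = 3)
u = -2 (u = (-1 + 3)*(-1) = 2*(-1) = -2)
u - 247 = -2 - 247 = -249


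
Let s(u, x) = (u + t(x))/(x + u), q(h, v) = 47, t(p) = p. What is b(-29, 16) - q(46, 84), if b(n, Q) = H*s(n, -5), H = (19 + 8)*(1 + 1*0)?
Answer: -20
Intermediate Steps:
s(u, x) = 1 (s(u, x) = (u + x)/(x + u) = (u + x)/(u + x) = 1)
H = 27 (H = 27*(1 + 0) = 27*1 = 27)
b(n, Q) = 27 (b(n, Q) = 27*1 = 27)
b(-29, 16) - q(46, 84) = 27 - 1*47 = 27 - 47 = -20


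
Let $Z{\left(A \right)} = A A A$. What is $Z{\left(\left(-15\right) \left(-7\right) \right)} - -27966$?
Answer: $1185591$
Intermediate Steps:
$Z{\left(A \right)} = A^{3}$ ($Z{\left(A \right)} = A^{2} A = A^{3}$)
$Z{\left(\left(-15\right) \left(-7\right) \right)} - -27966 = \left(\left(-15\right) \left(-7\right)\right)^{3} - -27966 = 105^{3} + 27966 = 1157625 + 27966 = 1185591$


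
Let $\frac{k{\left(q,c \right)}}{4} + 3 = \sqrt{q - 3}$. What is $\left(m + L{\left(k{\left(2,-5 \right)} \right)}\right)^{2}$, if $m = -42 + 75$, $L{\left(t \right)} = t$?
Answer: $425 + 168 i \approx 425.0 + 168.0 i$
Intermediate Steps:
$k{\left(q,c \right)} = -12 + 4 \sqrt{-3 + q}$ ($k{\left(q,c \right)} = -12 + 4 \sqrt{q - 3} = -12 + 4 \sqrt{-3 + q}$)
$m = 33$
$\left(m + L{\left(k{\left(2,-5 \right)} \right)}\right)^{2} = \left(33 - \left(12 - 4 \sqrt{-3 + 2}\right)\right)^{2} = \left(33 - \left(12 - 4 \sqrt{-1}\right)\right)^{2} = \left(33 - \left(12 - 4 i\right)\right)^{2} = \left(21 + 4 i\right)^{2}$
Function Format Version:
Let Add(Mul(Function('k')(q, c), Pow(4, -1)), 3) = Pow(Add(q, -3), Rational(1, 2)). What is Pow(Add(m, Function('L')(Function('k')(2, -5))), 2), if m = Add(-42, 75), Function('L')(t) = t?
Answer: Add(425, Mul(168, I)) ≈ Add(425.00, Mul(168.00, I))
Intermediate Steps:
Function('k')(q, c) = Add(-12, Mul(4, Pow(Add(-3, q), Rational(1, 2)))) (Function('k')(q, c) = Add(-12, Mul(4, Pow(Add(q, -3), Rational(1, 2)))) = Add(-12, Mul(4, Pow(Add(-3, q), Rational(1, 2)))))
m = 33
Pow(Add(m, Function('L')(Function('k')(2, -5))), 2) = Pow(Add(33, Add(-12, Mul(4, Pow(Add(-3, 2), Rational(1, 2))))), 2) = Pow(Add(33, Add(-12, Mul(4, Pow(-1, Rational(1, 2))))), 2) = Pow(Add(33, Add(-12, Mul(4, I))), 2) = Pow(Add(21, Mul(4, I)), 2)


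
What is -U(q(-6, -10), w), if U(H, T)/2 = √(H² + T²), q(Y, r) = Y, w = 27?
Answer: -6*√85 ≈ -55.317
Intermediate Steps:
U(H, T) = 2*√(H² + T²)
-U(q(-6, -10), w) = -2*√((-6)² + 27²) = -2*√(36 + 729) = -2*√765 = -2*3*√85 = -6*√85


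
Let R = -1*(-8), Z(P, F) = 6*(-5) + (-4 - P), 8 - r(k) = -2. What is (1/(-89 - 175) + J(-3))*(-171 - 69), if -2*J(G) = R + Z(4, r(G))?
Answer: -39590/11 ≈ -3599.1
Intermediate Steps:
r(k) = 10 (r(k) = 8 - 1*(-2) = 8 + 2 = 10)
Z(P, F) = -34 - P (Z(P, F) = -30 + (-4 - P) = -34 - P)
R = 8
J(G) = 15 (J(G) = -(8 + (-34 - 1*4))/2 = -(8 + (-34 - 4))/2 = -(8 - 38)/2 = -½*(-30) = 15)
(1/(-89 - 175) + J(-3))*(-171 - 69) = (1/(-89 - 175) + 15)*(-171 - 69) = (1/(-264) + 15)*(-240) = (-1/264 + 15)*(-240) = (3959/264)*(-240) = -39590/11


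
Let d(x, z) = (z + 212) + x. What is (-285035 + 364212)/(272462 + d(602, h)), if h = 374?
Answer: 79177/273650 ≈ 0.28934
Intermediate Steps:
d(x, z) = 212 + x + z (d(x, z) = (212 + z) + x = 212 + x + z)
(-285035 + 364212)/(272462 + d(602, h)) = (-285035 + 364212)/(272462 + (212 + 602 + 374)) = 79177/(272462 + 1188) = 79177/273650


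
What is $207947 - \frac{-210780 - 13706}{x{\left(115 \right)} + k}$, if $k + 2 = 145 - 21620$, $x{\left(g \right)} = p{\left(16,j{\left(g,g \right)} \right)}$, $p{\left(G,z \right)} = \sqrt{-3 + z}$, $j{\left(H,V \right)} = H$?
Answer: $\frac{95913106595077}{461261417} - \frac{897944 \sqrt{7}}{461261417} \approx 2.0794 \cdot 10^{5}$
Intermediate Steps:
$x{\left(g \right)} = \sqrt{-3 + g}$
$k = -21477$ ($k = -2 + \left(145 - 21620\right) = -2 - 21475 = -21477$)
$207947 - \frac{-210780 - 13706}{x{\left(115 \right)} + k} = 207947 - \frac{-210780 - 13706}{\sqrt{-3 + 115} - 21477} = 207947 - - \frac{224486}{\sqrt{112} - 21477} = 207947 - - \frac{224486}{4 \sqrt{7} - 21477} = 207947 - - \frac{224486}{-21477 + 4 \sqrt{7}} = 207947 + \frac{224486}{-21477 + 4 \sqrt{7}}$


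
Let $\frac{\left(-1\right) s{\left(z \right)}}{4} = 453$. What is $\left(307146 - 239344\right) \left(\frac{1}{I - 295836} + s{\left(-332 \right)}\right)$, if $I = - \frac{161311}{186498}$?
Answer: $- \frac{6778399622329895532}{55172983639} \approx -1.2286 \cdot 10^{8}$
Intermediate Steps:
$s{\left(z \right)} = -1812$ ($s{\left(z \right)} = \left(-4\right) 453 = -1812$)
$I = - \frac{161311}{186498}$ ($I = \left(-161311\right) \frac{1}{186498} = - \frac{161311}{186498} \approx -0.86495$)
$\left(307146 - 239344\right) \left(\frac{1}{I - 295836} + s{\left(-332 \right)}\right) = \left(307146 - 239344\right) \left(\frac{1}{- \frac{161311}{186498} - 295836} - 1812\right) = 67802 \left(\frac{1}{- \frac{55172983639}{186498}} - 1812\right) = 67802 \left(- \frac{186498}{55172983639} - 1812\right) = 67802 \left(- \frac{99973446540366}{55172983639}\right) = - \frac{6778399622329895532}{55172983639}$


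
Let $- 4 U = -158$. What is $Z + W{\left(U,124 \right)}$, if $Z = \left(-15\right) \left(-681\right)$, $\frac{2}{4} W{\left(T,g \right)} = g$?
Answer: $10463$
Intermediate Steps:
$U = \frac{79}{2}$ ($U = \left(- \frac{1}{4}\right) \left(-158\right) = \frac{79}{2} \approx 39.5$)
$W{\left(T,g \right)} = 2 g$
$Z = 10215$
$Z + W{\left(U,124 \right)} = 10215 + 2 \cdot 124 = 10215 + 248 = 10463$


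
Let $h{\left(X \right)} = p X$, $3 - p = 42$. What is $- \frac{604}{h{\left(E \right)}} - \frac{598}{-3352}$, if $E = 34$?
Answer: $\frac{704389}{1111188} \approx 0.63391$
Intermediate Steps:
$p = -39$ ($p = 3 - 42 = -39$)
$h{\left(X \right)} = - 39 X$
$- \frac{604}{h{\left(E \right)}} - \frac{598}{-3352} = - \frac{604}{\left(-39\right) 34} - \frac{598}{-3352} = - \frac{604}{-1326} - - \frac{299}{1676} = \left(-604\right) \left(- \frac{1}{1326}\right) + \frac{299}{1676} = \frac{302}{663} + \frac{299}{1676} = \frac{704389}{1111188}$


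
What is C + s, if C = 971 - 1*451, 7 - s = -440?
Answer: 967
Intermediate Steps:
s = 447 (s = 7 - 1*(-440) = 7 + 440 = 447)
C = 520 (C = 971 - 451 = 520)
C + s = 520 + 447 = 967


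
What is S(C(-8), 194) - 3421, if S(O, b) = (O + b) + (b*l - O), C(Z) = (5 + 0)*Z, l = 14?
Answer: -511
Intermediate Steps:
C(Z) = 5*Z
S(O, b) = 15*b (S(O, b) = (O + b) + (b*14 - O) = (O + b) + (14*b - O) = (O + b) + (-O + 14*b) = 15*b)
S(C(-8), 194) - 3421 = 15*194 - 3421 = 2910 - 3421 = -511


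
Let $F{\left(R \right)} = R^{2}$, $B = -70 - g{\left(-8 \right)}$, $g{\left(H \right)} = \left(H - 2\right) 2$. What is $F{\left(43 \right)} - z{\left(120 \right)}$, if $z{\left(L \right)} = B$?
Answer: $1899$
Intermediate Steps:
$g{\left(H \right)} = -4 + 2 H$ ($g{\left(H \right)} = \left(-2 + H\right) 2 = -4 + 2 H$)
$B = -50$ ($B = -70 - \left(-4 + 2 \left(-8\right)\right) = -70 - \left(-4 - 16\right) = -70 - -20 = -70 + 20 = -50$)
$z{\left(L \right)} = -50$
$F{\left(43 \right)} - z{\left(120 \right)} = 43^{2} - -50 = 1849 + 50 = 1899$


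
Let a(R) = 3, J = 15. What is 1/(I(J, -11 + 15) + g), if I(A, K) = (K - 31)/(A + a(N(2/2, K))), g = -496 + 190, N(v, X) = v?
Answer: -2/615 ≈ -0.0032520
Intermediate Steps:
g = -306
I(A, K) = (-31 + K)/(3 + A) (I(A, K) = (K - 31)/(A + 3) = (-31 + K)/(3 + A))
1/(I(J, -11 + 15) + g) = 1/((-31 + (-11 + 15))/(3 + 15) - 306) = 1/((-31 + 4)/18 - 306) = 1/((1/18)*(-27) - 306) = 1/(-3/2 - 306) = 1/(-615/2) = -2/615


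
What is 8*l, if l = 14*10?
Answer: 1120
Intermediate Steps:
l = 140
8*l = 8*140 = 1120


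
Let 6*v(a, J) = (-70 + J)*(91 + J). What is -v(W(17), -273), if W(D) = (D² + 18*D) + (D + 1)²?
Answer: -31213/3 ≈ -10404.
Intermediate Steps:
W(D) = D² + (1 + D)² + 18*D (W(D) = (D² + 18*D) + (1 + D)² = D² + (1 + D)² + 18*D)
v(a, J) = (-70 + J)*(91 + J)/6 (v(a, J) = ((-70 + J)*(91 + J))/6 = (-70 + J)*(91 + J)/6)
-v(W(17), -273) = -(-3185/3 + (⅙)*(-273)² + (7/2)*(-273)) = -(-3185/3 + (⅙)*74529 - 1911/2) = -(-3185/3 + 24843/2 - 1911/2) = -1*31213/3 = -31213/3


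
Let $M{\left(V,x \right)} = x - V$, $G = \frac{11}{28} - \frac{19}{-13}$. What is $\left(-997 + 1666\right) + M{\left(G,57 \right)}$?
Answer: $\frac{263589}{364} \approx 724.15$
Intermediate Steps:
$G = \frac{675}{364}$ ($G = 11 \cdot \frac{1}{28} - - \frac{19}{13} = \frac{11}{28} + \frac{19}{13} = \frac{675}{364} \approx 1.8544$)
$\left(-997 + 1666\right) + M{\left(G,57 \right)} = \left(-997 + 1666\right) + \left(57 - \frac{675}{364}\right) = 669 + \left(57 - \frac{675}{364}\right) = 669 + \frac{20073}{364} = \frac{263589}{364}$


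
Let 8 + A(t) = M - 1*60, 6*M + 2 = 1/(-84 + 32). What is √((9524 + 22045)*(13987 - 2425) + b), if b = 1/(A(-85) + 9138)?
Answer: √4009200674746694530/104805 ≈ 19105.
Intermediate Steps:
M = -35/104 (M = -⅓ + 1/(6*(-84 + 32)) = -⅓ + (⅙)/(-52) = -⅓ + (⅙)*(-1/52) = -⅓ - 1/312 = -35/104 ≈ -0.33654)
A(t) = -7107/104 (A(t) = -8 + (-35/104 - 1*60) = -8 + (-35/104 - 60) = -8 - 6275/104 = -7107/104)
b = 104/943245 (b = 1/(-7107/104 + 9138) = 1/(943245/104) = 104/943245 ≈ 0.00011026)
√((9524 + 22045)*(13987 - 2425) + b) = √((9524 + 22045)*(13987 - 2425) + 104/943245) = √(31569*11562 + 104/943245) = √(365000778 + 104/943245) = √(344285158844714/943245) = √4009200674746694530/104805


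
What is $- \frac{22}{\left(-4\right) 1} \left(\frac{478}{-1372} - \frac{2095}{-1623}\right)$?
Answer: $\frac{11542003}{2226756} \approx 5.1833$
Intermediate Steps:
$- \frac{22}{\left(-4\right) 1} \left(\frac{478}{-1372} - \frac{2095}{-1623}\right) = - \frac{22}{-4} \left(478 \left(- \frac{1}{1372}\right) - - \frac{2095}{1623}\right) = \left(-22\right) \left(- \frac{1}{4}\right) \left(- \frac{239}{686} + \frac{2095}{1623}\right) = \frac{11}{2} \cdot \frac{1049273}{1113378} = \frac{11542003}{2226756}$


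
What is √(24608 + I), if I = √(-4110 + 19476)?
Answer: √(24608 + √15366) ≈ 157.26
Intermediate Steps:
I = √15366 ≈ 123.96
√(24608 + I) = √(24608 + √15366)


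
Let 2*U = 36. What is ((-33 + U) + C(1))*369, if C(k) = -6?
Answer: -7749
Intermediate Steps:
U = 18 (U = (½)*36 = 18)
((-33 + U) + C(1))*369 = ((-33 + 18) - 6)*369 = (-15 - 6)*369 = -21*369 = -7749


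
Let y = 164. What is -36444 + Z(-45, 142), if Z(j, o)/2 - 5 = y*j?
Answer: -51194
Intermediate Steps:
Z(j, o) = 10 + 328*j (Z(j, o) = 10 + 2*(164*j) = 10 + 328*j)
-36444 + Z(-45, 142) = -36444 + (10 + 328*(-45)) = -36444 + (10 - 14760) = -36444 - 14750 = -51194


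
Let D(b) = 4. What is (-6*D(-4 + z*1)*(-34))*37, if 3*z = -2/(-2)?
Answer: 30192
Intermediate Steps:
z = ⅓ (z = (-2/(-2))/3 = (-2*(-½))/3 = (⅓)*1 = ⅓ ≈ 0.33333)
(-6*D(-4 + z*1)*(-34))*37 = (-6*4*(-34))*37 = -24*(-34)*37 = 816*37 = 30192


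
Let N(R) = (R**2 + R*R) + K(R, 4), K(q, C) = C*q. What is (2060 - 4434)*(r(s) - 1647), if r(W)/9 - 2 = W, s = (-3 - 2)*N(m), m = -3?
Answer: 4508226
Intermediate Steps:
N(R) = 2*R**2 + 4*R (N(R) = (R**2 + R*R) + 4*R = (R**2 + R**2) + 4*R = 2*R**2 + 4*R)
s = -30 (s = (-3 - 2)*(2*(-3)*(2 - 3)) = -10*(-3)*(-1) = -5*6 = -30)
r(W) = 18 + 9*W
(2060 - 4434)*(r(s) - 1647) = (2060 - 4434)*((18 + 9*(-30)) - 1647) = -2374*((18 - 270) - 1647) = -2374*(-252 - 1647) = -2374*(-1899) = 4508226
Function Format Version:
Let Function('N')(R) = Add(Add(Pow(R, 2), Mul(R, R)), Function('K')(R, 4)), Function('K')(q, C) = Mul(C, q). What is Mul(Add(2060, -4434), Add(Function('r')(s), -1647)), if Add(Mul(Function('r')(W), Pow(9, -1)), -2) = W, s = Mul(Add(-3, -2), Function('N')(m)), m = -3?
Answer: 4508226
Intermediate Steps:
Function('N')(R) = Add(Mul(2, Pow(R, 2)), Mul(4, R)) (Function('N')(R) = Add(Add(Pow(R, 2), Mul(R, R)), Mul(4, R)) = Add(Add(Pow(R, 2), Pow(R, 2)), Mul(4, R)) = Add(Mul(2, Pow(R, 2)), Mul(4, R)))
s = -30 (s = Mul(Add(-3, -2), Mul(2, -3, Add(2, -3))) = Mul(-5, Mul(2, -3, -1)) = Mul(-5, 6) = -30)
Function('r')(W) = Add(18, Mul(9, W))
Mul(Add(2060, -4434), Add(Function('r')(s), -1647)) = Mul(Add(2060, -4434), Add(Add(18, Mul(9, -30)), -1647)) = Mul(-2374, Add(Add(18, -270), -1647)) = Mul(-2374, Add(-252, -1647)) = Mul(-2374, -1899) = 4508226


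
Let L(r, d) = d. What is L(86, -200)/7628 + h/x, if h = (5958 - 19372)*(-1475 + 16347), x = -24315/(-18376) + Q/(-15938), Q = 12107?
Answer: -55710002873331676014/157379215933 ≈ -3.5399e+8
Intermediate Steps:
x = 82527119/146438344 (x = -24315/(-18376) + 12107/(-15938) = -24315*(-1/18376) + 12107*(-1/15938) = 24315/18376 - 12107/15938 = 82527119/146438344 ≈ 0.56356)
h = -199493008 (h = -13414*14872 = -199493008)
L(86, -200)/7628 + h/x = -200/7628 - 199493008/82527119/146438344 = -200*1/7628 - 199493008*146438344/82527119 = -50/1907 - 29213425731098752/82527119 = -55710002873331676014/157379215933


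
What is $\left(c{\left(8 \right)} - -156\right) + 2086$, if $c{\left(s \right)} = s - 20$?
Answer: $2230$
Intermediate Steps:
$c{\left(s \right)} = -20 + s$
$\left(c{\left(8 \right)} - -156\right) + 2086 = \left(\left(-20 + 8\right) - -156\right) + 2086 = \left(-12 + 156\right) + 2086 = 144 + 2086 = 2230$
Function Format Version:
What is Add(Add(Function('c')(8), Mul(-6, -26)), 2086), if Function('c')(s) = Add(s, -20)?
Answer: 2230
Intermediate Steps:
Function('c')(s) = Add(-20, s)
Add(Add(Function('c')(8), Mul(-6, -26)), 2086) = Add(Add(Add(-20, 8), Mul(-6, -26)), 2086) = Add(Add(-12, 156), 2086) = Add(144, 2086) = 2230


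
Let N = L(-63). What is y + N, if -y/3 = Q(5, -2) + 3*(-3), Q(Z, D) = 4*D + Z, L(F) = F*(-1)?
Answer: 99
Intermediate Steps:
L(F) = -F
Q(Z, D) = Z + 4*D
N = 63 (N = -1*(-63) = 63)
y = 36 (y = -3*((5 + 4*(-2)) + 3*(-3)) = -3*((5 - 8) - 9) = -3*(-3 - 9) = -3*(-12) = 36)
y + N = 36 + 63 = 99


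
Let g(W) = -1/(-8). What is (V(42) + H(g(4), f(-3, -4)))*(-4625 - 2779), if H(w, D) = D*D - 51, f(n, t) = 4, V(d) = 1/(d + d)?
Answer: 1813363/7 ≈ 2.5905e+5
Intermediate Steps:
g(W) = ⅛ (g(W) = -1*(-⅛) = ⅛)
V(d) = 1/(2*d)
H(w, D) = -51 + D² (H(w, D) = D² - 51 = -51 + D²)
(V(42) + H(g(4), f(-3, -4)))*(-4625 - 2779) = ((½)/42 + (-51 + 4²))*(-4625 - 2779) = ((½)*(1/42) + (-51 + 16))*(-7404) = (1/84 - 35)*(-7404) = -2939/84*(-7404) = 1813363/7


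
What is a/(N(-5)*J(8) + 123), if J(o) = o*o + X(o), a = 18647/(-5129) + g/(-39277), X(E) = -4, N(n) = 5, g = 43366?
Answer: -954822433/85214083059 ≈ -0.011205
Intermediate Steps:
a = -954822433/201451733 (a = 18647/(-5129) + 43366/(-39277) = 18647*(-1/5129) + 43366*(-1/39277) = -18647/5129 - 43366/39277 = -954822433/201451733 ≈ -4.7397)
J(o) = -4 + o² (J(o) = o*o - 4 = o² - 4 = -4 + o²)
a/(N(-5)*J(8) + 123) = -954822433/(201451733*(5*(-4 + 8²) + 123)) = -954822433/(201451733*(5*(-4 + 64) + 123)) = -954822433/(201451733*(5*60 + 123)) = -954822433/(201451733*(300 + 123)) = -954822433/201451733/423 = -954822433/201451733*1/423 = -954822433/85214083059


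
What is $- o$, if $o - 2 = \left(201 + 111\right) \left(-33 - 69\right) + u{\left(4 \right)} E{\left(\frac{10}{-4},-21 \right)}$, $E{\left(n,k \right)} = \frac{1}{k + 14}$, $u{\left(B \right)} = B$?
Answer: $\frac{222758}{7} \approx 31823.0$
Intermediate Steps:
$E{\left(n,k \right)} = \frac{1}{14 + k}$
$o = - \frac{222758}{7}$ ($o = 2 + \left(\left(201 + 111\right) \left(-33 - 69\right) + \frac{4}{14 - 21}\right) = 2 + \left(312 \left(-102\right) + \frac{4}{-7}\right) = 2 + \left(-31824 + 4 \left(- \frac{1}{7}\right)\right) = 2 - \frac{222772}{7} = - \frac{222758}{7} \approx -31823.0$)
$- o = \left(-1\right) \left(- \frac{222758}{7}\right) = \frac{222758}{7}$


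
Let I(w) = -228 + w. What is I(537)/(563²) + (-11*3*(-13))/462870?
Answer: 93002177/48905147010 ≈ 0.0019017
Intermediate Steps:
I(537)/(563²) + (-11*3*(-13))/462870 = (-228 + 537)/(563²) + (-11*3*(-13))/462870 = 309/316969 - 33*(-13)*(1/462870) = 309*(1/316969) + 429*(1/462870) = 309/316969 + 143/154290 = 93002177/48905147010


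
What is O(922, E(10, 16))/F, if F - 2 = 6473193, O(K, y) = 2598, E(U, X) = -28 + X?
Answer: 2598/6473195 ≈ 0.00040135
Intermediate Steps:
F = 6473195 (F = 2 + 6473193 = 6473195)
O(922, E(10, 16))/F = 2598/6473195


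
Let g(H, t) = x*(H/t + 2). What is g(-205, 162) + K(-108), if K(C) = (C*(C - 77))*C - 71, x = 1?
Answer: -349581463/162 ≈ -2.1579e+6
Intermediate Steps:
g(H, t) = 2 + H/t (g(H, t) = 1*(H/t + 2) = 1*(2 + H/t) = 2 + H/t)
K(C) = -71 + C**2*(-77 + C) (K(C) = (C*(-77 + C))*C - 71 = C**2*(-77 + C) - 71 = -71 + C**2*(-77 + C))
g(-205, 162) + K(-108) = (2 - 205/162) + (-71 + (-108)**3 - 77*(-108)**2) = (2 - 205*1/162) + (-71 - 1259712 - 77*11664) = (2 - 205/162) + (-71 - 1259712 - 898128) = 119/162 - 2157911 = -349581463/162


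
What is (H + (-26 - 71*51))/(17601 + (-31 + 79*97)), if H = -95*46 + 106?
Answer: -2637/8411 ≈ -0.31352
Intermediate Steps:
H = -4264 (H = -4370 + 106 = -4264)
(H + (-26 - 71*51))/(17601 + (-31 + 79*97)) = (-4264 + (-26 - 71*51))/(17601 + (-31 + 79*97)) = (-4264 + (-26 - 3621))/(17601 + (-31 + 7663)) = (-4264 - 3647)/(17601 + 7632) = -7911/25233 = -7911*1/25233 = -2637/8411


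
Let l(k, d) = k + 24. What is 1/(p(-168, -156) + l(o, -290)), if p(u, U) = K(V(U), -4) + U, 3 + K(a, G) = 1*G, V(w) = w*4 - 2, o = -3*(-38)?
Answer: -1/25 ≈ -0.040000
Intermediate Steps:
o = 114
V(w) = -2 + 4*w (V(w) = 4*w - 2 = -2 + 4*w)
K(a, G) = -3 + G (K(a, G) = -3 + 1*G = -3 + G)
l(k, d) = 24 + k
p(u, U) = -7 + U (p(u, U) = (-3 - 4) + U = -7 + U)
1/(p(-168, -156) + l(o, -290)) = 1/((-7 - 156) + (24 + 114)) = 1/(-163 + 138) = 1/(-25) = -1/25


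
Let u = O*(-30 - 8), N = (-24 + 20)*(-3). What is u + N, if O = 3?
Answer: -102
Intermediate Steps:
N = 12 (N = -4*(-3) = 12)
u = -114 (u = 3*(-30 - 8) = 3*(-38) = -114)
u + N = -114 + 12 = -102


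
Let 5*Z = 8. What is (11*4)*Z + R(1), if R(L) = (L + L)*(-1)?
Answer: 342/5 ≈ 68.400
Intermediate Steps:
Z = 8/5 (Z = (1/5)*8 = 8/5 ≈ 1.6000)
R(L) = -2*L (R(L) = (2*L)*(-1) = -2*L)
(11*4)*Z + R(1) = (11*4)*(8/5) - 2*1 = 44*(8/5) - 2 = 352/5 - 2 = 342/5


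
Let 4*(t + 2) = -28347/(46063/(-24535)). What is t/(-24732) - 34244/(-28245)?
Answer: 6495874988651/6129058024080 ≈ 1.0598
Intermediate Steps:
t = 695125141/184252 (t = -2 + (-28347/(46063/(-24535)))/4 = -2 + (-28347/(46063*(-1/24535)))/4 = -2 + (-28347/(-46063/24535))/4 = -2 + (-28347*(-24535/46063))/4 = -2 + (¼)*(695493645/46063) = -2 + 695493645/184252 = 695125141/184252 ≈ 3772.7)
t/(-24732) - 34244/(-28245) = (695125141/184252)/(-24732) - 34244/(-28245) = (695125141/184252)*(-1/24732) - 34244*(-1/28245) = -695125141/4556920464 + 4892/4035 = 6495874988651/6129058024080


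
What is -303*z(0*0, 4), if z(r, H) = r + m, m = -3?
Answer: 909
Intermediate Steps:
z(r, H) = -3 + r (z(r, H) = r - 3 = -3 + r)
-303*z(0*0, 4) = -303*(-3 + 0*0) = -303*(-3 + 0) = -303*(-3) = 909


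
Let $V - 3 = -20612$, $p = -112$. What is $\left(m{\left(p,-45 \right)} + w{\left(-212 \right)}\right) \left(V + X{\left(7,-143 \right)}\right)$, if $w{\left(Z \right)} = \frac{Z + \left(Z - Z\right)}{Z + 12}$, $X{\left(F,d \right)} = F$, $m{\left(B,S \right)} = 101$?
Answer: $- \frac{52566003}{25} \approx -2.1026 \cdot 10^{6}$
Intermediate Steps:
$V = -20609$ ($V = 3 - 20612 = -20609$)
$w{\left(Z \right)} = \frac{Z}{12 + Z}$ ($w{\left(Z \right)} = \frac{Z + 0}{12 + Z} = \frac{Z}{12 + Z}$)
$\left(m{\left(p,-45 \right)} + w{\left(-212 \right)}\right) \left(V + X{\left(7,-143 \right)}\right) = \left(101 - \frac{212}{12 - 212}\right) \left(-20609 + 7\right) = \left(101 - \frac{212}{-200}\right) \left(-20602\right) = \left(101 - - \frac{53}{50}\right) \left(-20602\right) = \left(101 + \frac{53}{50}\right) \left(-20602\right) = \frac{5103}{50} \left(-20602\right) = - \frac{52566003}{25}$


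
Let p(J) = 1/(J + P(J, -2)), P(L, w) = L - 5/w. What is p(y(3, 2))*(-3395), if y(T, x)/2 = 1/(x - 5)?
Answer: -2910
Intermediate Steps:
y(T, x) = 2/(-5 + x) (y(T, x) = 2/(x - 5) = 2/(-5 + x))
p(J) = 1/(5/2 + 2*J) (p(J) = 1/(J + (J - 5/(-2))) = 1/(J + (J - 5*(-½))) = 1/(J + (J + 5/2)) = 1/(J + (5/2 + J)) = 1/(5/2 + 2*J))
p(y(3, 2))*(-3395) = (2/(5 + 4*(2/(-5 + 2))))*(-3395) = (2/(5 + 4*(2/(-3))))*(-3395) = (2/(5 + 4*(2*(-⅓))))*(-3395) = (2/(5 + 4*(-⅔)))*(-3395) = (2/(5 - 8/3))*(-3395) = (2/(7/3))*(-3395) = (2*(3/7))*(-3395) = (6/7)*(-3395) = -2910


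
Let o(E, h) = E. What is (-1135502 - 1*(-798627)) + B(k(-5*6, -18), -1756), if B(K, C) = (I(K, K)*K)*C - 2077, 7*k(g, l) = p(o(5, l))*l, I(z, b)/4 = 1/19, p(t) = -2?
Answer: -45333480/133 ≈ -3.4085e+5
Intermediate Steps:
I(z, b) = 4/19
k(g, l) = -2*l/7 (k(g, l) = (-2*l)/7 = -2*l/7)
B(K, C) = -2077 + 4*C*K/19 (B(K, C) = (4*K/19)*C - 2077 = 4*C*K/19 - 2077 = -2077 + 4*C*K/19)
(-1135502 - 1*(-798627)) + B(k(-5*6, -18), -1756) = (-1135502 - 1*(-798627)) + (-2077 + (4/19)*(-1756)*(-2/7*(-18))) = (-1135502 + 798627) + (-2077 + (4/19)*(-1756)*(36/7)) = -336875 + (-2077 - 252864/133) = -336875 - 529105/133 = -45333480/133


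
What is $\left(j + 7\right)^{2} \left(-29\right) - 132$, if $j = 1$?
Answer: $-1988$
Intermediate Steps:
$\left(j + 7\right)^{2} \left(-29\right) - 132 = \left(1 + 7\right)^{2} \left(-29\right) - 132 = 8^{2} \left(-29\right) - 132 = 64 \left(-29\right) - 132 = -1856 - 132 = -1988$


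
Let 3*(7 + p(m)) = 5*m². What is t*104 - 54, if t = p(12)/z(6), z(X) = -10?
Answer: -12386/5 ≈ -2477.2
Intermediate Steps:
p(m) = -7 + 5*m²/3 (p(m) = -7 + (5*m²)/3 = -7 + 5*m²/3)
t = -233/10 (t = (-7 + (5/3)*12²)/(-10) = (-7 + (5/3)*144)*(-⅒) = (-7 + 240)*(-⅒) = 233*(-⅒) = -233/10 ≈ -23.300)
t*104 - 54 = -233/10*104 - 54 = -12116/5 - 54 = -12386/5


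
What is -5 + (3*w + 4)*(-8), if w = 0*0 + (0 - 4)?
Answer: 59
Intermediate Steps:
w = -4 (w = 0 - 4 = -4)
-5 + (3*w + 4)*(-8) = -5 + (3*(-4) + 4)*(-8) = -5 + (-12 + 4)*(-8) = -5 - 8*(-8) = -5 + 64 = 59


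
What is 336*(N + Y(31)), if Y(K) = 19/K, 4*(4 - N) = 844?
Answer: -2149728/31 ≈ -69346.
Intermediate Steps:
N = -207 (N = 4 - ¼*844 = 4 - 211 = -207)
336*(N + Y(31)) = 336*(-207 + 19/31) = 336*(-6398/31) = -2149728/31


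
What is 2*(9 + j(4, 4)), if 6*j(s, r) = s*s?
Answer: 70/3 ≈ 23.333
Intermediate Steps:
j(s, r) = s**2/6 (j(s, r) = (s*s)/6 = s**2/6)
2*(9 + j(4, 4)) = 2*(9 + (1/6)*4**2) = 2*(9 + (1/6)*16) = 2*(9 + 8/3) = 2*(35/3) = 70/3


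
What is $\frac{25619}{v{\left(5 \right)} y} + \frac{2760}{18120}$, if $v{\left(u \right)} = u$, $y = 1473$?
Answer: $\frac{4037864}{1112115} \approx 3.6308$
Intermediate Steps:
$\frac{25619}{v{\left(5 \right)} y} + \frac{2760}{18120} = \frac{25619}{5 \cdot 1473} + \frac{2760}{18120} = \frac{25619}{7365} + 2760 \cdot \frac{1}{18120} = 25619 \cdot \frac{1}{7365} + \frac{23}{151} = \frac{25619}{7365} + \frac{23}{151} = \frac{4037864}{1112115}$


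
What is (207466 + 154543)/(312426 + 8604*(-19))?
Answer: 362009/148950 ≈ 2.4304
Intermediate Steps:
(207466 + 154543)/(312426 + 8604*(-19)) = 362009/(312426 - 163476) = 362009/148950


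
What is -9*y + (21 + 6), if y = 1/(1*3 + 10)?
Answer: 342/13 ≈ 26.308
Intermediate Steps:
y = 1/13 (y = 1/(3 + 10) = 1/13 ≈ 0.076923)
-9*y + (21 + 6) = -9*1/13 + (21 + 6) = -9/13 + 27 = 342/13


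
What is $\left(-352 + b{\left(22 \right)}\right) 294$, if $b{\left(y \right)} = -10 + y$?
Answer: $-99960$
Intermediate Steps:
$\left(-352 + b{\left(22 \right)}\right) 294 = \left(-352 + \left(-10 + 22\right)\right) 294 = \left(-352 + 12\right) 294 = \left(-340\right) 294 = -99960$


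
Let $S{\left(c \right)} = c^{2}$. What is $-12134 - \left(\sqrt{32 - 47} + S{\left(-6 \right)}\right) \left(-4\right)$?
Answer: $-11990 + 4 i \sqrt{15} \approx -11990.0 + 15.492 i$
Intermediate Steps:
$-12134 - \left(\sqrt{32 - 47} + S{\left(-6 \right)}\right) \left(-4\right) = -12134 - \left(\sqrt{32 - 47} + \left(-6\right)^{2}\right) \left(-4\right) = -12134 - \left(\sqrt{-15} + 36\right) \left(-4\right) = -12134 - \left(i \sqrt{15} + 36\right) \left(-4\right) = -12134 - \left(36 + i \sqrt{15}\right) \left(-4\right) = -12134 - \left(-144 - 4 i \sqrt{15}\right) = -12134 + \left(144 + 4 i \sqrt{15}\right) = -11990 + 4 i \sqrt{15}$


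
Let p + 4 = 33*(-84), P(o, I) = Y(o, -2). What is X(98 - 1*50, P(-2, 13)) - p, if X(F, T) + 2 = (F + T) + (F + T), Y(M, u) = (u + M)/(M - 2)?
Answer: 2872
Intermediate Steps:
Y(M, u) = (M + u)/(-2 + M)
P(o, I) = 1 (P(o, I) = (o - 2)/(-2 + o) = (-2 + o)/(-2 + o) = 1)
X(F, T) = -2 + 2*F + 2*T (X(F, T) = -2 + ((F + T) + (F + T)) = -2 + (2*F + 2*T) = -2 + 2*F + 2*T)
p = -2776 (p = -4 + 33*(-84) = -4 - 2772 = -2776)
X(98 - 1*50, P(-2, 13)) - p = (-2 + 2*(98 - 1*50) + 2*1) - 1*(-2776) = (-2 + 2*(98 - 50) + 2) + 2776 = (-2 + 2*48 + 2) + 2776 = (-2 + 96 + 2) + 2776 = 96 + 2776 = 2872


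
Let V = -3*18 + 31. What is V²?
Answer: 529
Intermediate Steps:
V = -23 (V = -54 + 31 = -23)
V² = (-23)² = 529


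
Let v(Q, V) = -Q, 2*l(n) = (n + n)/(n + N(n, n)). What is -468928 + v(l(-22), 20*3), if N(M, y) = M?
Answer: -937857/2 ≈ -4.6893e+5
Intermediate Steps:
l(n) = ½ (l(n) = ((n + n)/(n + n))/2 = ((2*n)/((2*n)))/2 = ((2*n)*(1/(2*n)))/2 = (½)*1 = ½)
-468928 + v(l(-22), 20*3) = -468928 - 1*½ = -468928 - ½ = -937857/2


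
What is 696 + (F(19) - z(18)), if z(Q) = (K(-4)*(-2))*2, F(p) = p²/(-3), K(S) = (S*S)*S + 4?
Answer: 1007/3 ≈ 335.67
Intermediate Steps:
K(S) = 4 + S³ (K(S) = S²*S + 4 = S³ + 4 = 4 + S³)
F(p) = -p²/3 (F(p) = p²*(-⅓) = -p²/3)
z(Q) = 240 (z(Q) = ((4 + (-4)³)*(-2))*2 = ((4 - 64)*(-2))*2 = -60*(-2)*2 = 120*2 = 240)
696 + (F(19) - z(18)) = 696 + (-⅓*19² - 1*240) = 696 + (-⅓*361 - 240) = 696 + (-361/3 - 240) = 696 - 1081/3 = 1007/3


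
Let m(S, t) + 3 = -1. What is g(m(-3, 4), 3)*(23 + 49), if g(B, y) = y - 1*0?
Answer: 216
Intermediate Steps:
m(S, t) = -4 (m(S, t) = -3 - 1 = -4)
g(B, y) = y (g(B, y) = y + 0 = y)
g(m(-3, 4), 3)*(23 + 49) = 3*(23 + 49) = 3*72 = 216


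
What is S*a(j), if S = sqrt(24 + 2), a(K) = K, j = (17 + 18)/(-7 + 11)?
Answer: 35*sqrt(26)/4 ≈ 44.616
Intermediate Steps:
j = 35/4 ≈ 8.7500
S = sqrt(26) ≈ 5.0990
S*a(j) = sqrt(26)*(35/4) = 35*sqrt(26)/4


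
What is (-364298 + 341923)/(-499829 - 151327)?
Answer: 22375/651156 ≈ 0.034362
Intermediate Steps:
(-364298 + 341923)/(-499829 - 151327) = -22375/(-651156) = -22375*(-1/651156) = 22375/651156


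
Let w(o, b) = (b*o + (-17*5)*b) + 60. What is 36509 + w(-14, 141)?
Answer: 22610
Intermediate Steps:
w(o, b) = 60 - 85*b + b*o (w(o, b) = (b*o - 85*b) + 60 = (-85*b + b*o) + 60 = 60 - 85*b + b*o)
36509 + w(-14, 141) = 36509 + (60 - 85*141 + 141*(-14)) = 36509 + (60 - 11985 - 1974) = 36509 - 13899 = 22610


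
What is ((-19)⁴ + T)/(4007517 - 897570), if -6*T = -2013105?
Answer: 310559/2073298 ≈ 0.14979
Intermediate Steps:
T = 671035/2 (T = -⅙*(-2013105) = 671035/2 ≈ 3.3552e+5)
((-19)⁴ + T)/(4007517 - 897570) = ((-19)⁴ + 671035/2)/(4007517 - 897570) = (130321 + 671035/2)/3109947 = (931677/2)*(1/3109947) = 310559/2073298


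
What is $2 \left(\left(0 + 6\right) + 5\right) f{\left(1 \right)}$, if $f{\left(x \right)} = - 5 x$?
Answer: $-110$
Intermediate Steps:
$2 \left(\left(0 + 6\right) + 5\right) f{\left(1 \right)} = 2 \left(\left(0 + 6\right) + 5\right) \left(\left(-5\right) 1\right) = 2 \left(6 + 5\right) \left(-5\right) = 2 \cdot 11 \left(-5\right) = 22 \left(-5\right) = -110$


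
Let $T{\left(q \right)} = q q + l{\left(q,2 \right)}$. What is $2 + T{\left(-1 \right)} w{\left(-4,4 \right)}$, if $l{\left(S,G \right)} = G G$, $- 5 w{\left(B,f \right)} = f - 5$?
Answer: $3$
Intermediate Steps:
$w{\left(B,f \right)} = 1 - \frac{f}{5}$ ($w{\left(B,f \right)} = - \frac{f - 5}{5} = - \frac{-5 + f}{5} = 1 - \frac{f}{5}$)
$l{\left(S,G \right)} = G^{2}$
$T{\left(q \right)} = 4 + q^{2}$ ($T{\left(q \right)} = q q + 2^{2} = q^{2} + 4 = 4 + q^{2}$)
$2 + T{\left(-1 \right)} w{\left(-4,4 \right)} = 2 + \left(4 + \left(-1\right)^{2}\right) \left(1 - \frac{4}{5}\right) = 2 + \left(4 + 1\right) \left(1 - \frac{4}{5}\right) = 2 + 5 \cdot \frac{1}{5} = 2 + 1 = 3$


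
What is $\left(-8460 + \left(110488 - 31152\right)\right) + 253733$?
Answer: $324609$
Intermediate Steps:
$\left(-8460 + \left(110488 - 31152\right)\right) + 253733 = \left(-8460 + 79336\right) + 253733 = 70876 + 253733 = 324609$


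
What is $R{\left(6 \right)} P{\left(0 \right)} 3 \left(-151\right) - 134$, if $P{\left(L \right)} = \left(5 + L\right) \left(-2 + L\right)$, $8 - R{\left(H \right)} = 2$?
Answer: $27046$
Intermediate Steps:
$R{\left(H \right)} = 6$ ($R{\left(H \right)} = 8 - 2 = 6$)
$P{\left(L \right)} = \left(-2 + L\right) \left(5 + L\right)$
$R{\left(6 \right)} P{\left(0 \right)} 3 \left(-151\right) - 134 = 6 \left(-10 + 0^{2} + 3 \cdot 0\right) 3 \left(-151\right) - 134 = 6 \left(-10 + 0 + 0\right) 3 \left(-151\right) - 134 = 6 \left(-10\right) 3 \left(-151\right) - 134 = \left(-60\right) 3 \left(-151\right) - 134 = \left(-180\right) \left(-151\right) - 134 = 27180 - 134 = 27046$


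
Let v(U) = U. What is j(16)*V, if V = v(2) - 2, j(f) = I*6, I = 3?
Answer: 0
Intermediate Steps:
j(f) = 18 (j(f) = 3*6 = 18)
V = 0 (V = 2 - 2 = 0)
j(16)*V = 18*0 = 0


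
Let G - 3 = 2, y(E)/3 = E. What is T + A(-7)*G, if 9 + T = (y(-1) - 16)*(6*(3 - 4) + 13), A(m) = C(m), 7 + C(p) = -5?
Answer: -202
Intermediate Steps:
C(p) = -12 (C(p) = -7 - 5 = -12)
A(m) = -12
y(E) = 3*E
T = -142 (T = -9 + (3*(-1) - 16)*(6*(3 - 4) + 13) = -9 + (-3 - 16)*(6*(-1) + 13) = -9 - 19*(-6 + 13) = -9 - 19*7 = -9 - 133 = -142)
G = 5 (G = 3 + 2 = 5)
T + A(-7)*G = -142 - 12*5 = -142 - 60 = -202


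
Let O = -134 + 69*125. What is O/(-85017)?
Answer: -8491/85017 ≈ -0.099874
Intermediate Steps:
O = 8491 (O = -134 + 8625 = 8491)
O/(-85017) = 8491/(-85017) = 8491*(-1/85017) = -8491/85017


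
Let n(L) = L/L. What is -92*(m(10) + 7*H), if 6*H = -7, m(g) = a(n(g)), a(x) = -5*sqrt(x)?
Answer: 3634/3 ≈ 1211.3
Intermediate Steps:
n(L) = 1
m(g) = -5 (m(g) = -5*sqrt(1) = -5*1 = -5)
H = -7/6 (H = (1/6)*(-7) = -7/6 ≈ -1.1667)
-92*(m(10) + 7*H) = -92*(-5 + 7*(-7/6)) = -92*(-5 - 49/6) = -92*(-79/6) = 3634/3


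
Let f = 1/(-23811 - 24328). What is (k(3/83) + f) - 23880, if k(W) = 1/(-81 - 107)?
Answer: -216117200487/9050132 ≈ -23880.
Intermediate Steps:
f = -1/48139 (f = 1/(-48139) = -1/48139 ≈ -2.0773e-5)
k(W) = -1/188 (k(W) = 1/(-188) = -1/188)
(k(3/83) + f) - 23880 = (-1/188 - 1/48139) - 23880 = -48327/9050132 - 23880 = -216117200487/9050132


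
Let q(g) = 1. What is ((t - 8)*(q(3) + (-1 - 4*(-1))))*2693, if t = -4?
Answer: -129264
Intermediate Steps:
((t - 8)*(q(3) + (-1 - 4*(-1))))*2693 = ((-4 - 8)*(1 + (-1 - 4*(-1))))*2693 = -12*(1 + (-1 + 4))*2693 = -12*(1 + 3)*2693 = -12*4*2693 = -48*2693 = -129264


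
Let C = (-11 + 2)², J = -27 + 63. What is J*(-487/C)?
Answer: -1948/9 ≈ -216.44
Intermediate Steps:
J = 36
C = 81 (C = (-9)² = 81)
J*(-487/C) = 36*(-487/81) = -1948/9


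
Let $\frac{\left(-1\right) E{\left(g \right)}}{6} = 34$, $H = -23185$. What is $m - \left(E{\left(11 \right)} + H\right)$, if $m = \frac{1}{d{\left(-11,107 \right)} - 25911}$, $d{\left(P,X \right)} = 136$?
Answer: $\frac{602851474}{25775} \approx 23389.0$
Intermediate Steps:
$E{\left(g \right)} = -204$ ($E{\left(g \right)} = \left(-6\right) 34 = -204$)
$m = - \frac{1}{25775}$ ($m = \frac{1}{136 - 25911} = \frac{1}{-25775} = - \frac{1}{25775} \approx -3.8797 \cdot 10^{-5}$)
$m - \left(E{\left(11 \right)} + H\right) = - \frac{1}{25775} - \left(-204 - 23185\right) = - \frac{1}{25775} - -23389 = - \frac{1}{25775} + 23389 = \frac{602851474}{25775}$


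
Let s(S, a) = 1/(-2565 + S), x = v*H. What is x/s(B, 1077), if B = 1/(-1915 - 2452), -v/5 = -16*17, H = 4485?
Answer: -68323791057600/4367 ≈ -1.5645e+10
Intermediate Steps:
v = 1360 (v = -(-80)*17 = -5*(-272) = 1360)
B = -1/4367 (B = 1/(-4367) = -1/4367 ≈ -0.00022899)
x = 6099600 (x = 1360*4485 = 6099600)
x/s(B, 1077) = 6099600/(1/(-2565 - 1/4367)) = 6099600/(1/(-11201356/4367)) = 6099600/(-4367/11201356) = 6099600*(-11201356/4367) = -68323791057600/4367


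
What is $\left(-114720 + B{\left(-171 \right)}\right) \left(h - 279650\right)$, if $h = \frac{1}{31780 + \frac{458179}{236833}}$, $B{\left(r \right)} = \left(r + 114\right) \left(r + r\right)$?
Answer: $\frac{200443931174181217842}{7527010919} \approx 2.663 \cdot 10^{10}$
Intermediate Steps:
$B{\left(r \right)} = 2 r \left(114 + r\right)$ ($B{\left(r \right)} = \left(114 + r\right) 2 r = 2 r \left(114 + r\right)$)
$h = \frac{236833}{7527010919}$ ($h = \frac{1}{31780 + 458179 \cdot \frac{1}{236833}} = \frac{1}{31780 + \frac{458179}{236833}} = \frac{1}{\frac{7527010919}{236833}} = \frac{236833}{7527010919} \approx 3.1464 \cdot 10^{-5}$)
$\left(-114720 + B{\left(-171 \right)}\right) \left(h - 279650\right) = \left(-114720 + 2 \left(-171\right) \left(114 - 171\right)\right) \left(\frac{236833}{7527010919} - 279650\right) = \left(-114720 + 2 \left(-171\right) \left(-57\right)\right) \left(- \frac{2104928603261517}{7527010919}\right) = \left(-114720 + 19494\right) \left(- \frac{2104928603261517}{7527010919}\right) = \left(-95226\right) \left(- \frac{2104928603261517}{7527010919}\right) = \frac{200443931174181217842}{7527010919}$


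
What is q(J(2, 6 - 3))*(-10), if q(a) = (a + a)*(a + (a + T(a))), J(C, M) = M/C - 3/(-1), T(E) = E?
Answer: -1215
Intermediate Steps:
J(C, M) = 3 + M/C (J(C, M) = M/C - 3*(-1) = M/C + 3 = 3 + M/C)
q(a) = 6*a² (q(a) = (a + a)*(a + (a + a)) = (2*a)*(a + 2*a) = (2*a)*(3*a) = 6*a²)
q(J(2, 6 - 3))*(-10) = (6*(3 + (6 - 3)/2)²)*(-10) = (6*(3 + 3*(½))²)*(-10) = (6*(3 + 3/2)²)*(-10) = (6*(9/2)²)*(-10) = (6*(81/4))*(-10) = (243/2)*(-10) = -1215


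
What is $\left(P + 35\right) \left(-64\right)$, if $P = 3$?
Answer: $-2432$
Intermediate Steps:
$\left(P + 35\right) \left(-64\right) = \left(3 + 35\right) \left(-64\right) = 38 \left(-64\right) = -2432$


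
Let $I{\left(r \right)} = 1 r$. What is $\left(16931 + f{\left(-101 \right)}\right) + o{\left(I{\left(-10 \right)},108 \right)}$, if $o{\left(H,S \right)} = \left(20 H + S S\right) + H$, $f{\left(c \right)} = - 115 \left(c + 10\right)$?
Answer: $38850$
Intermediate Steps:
$I{\left(r \right)} = r$
$f{\left(c \right)} = -1150 - 115 c$ ($f{\left(c \right)} = - 115 \left(10 + c\right) = -1150 - 115 c$)
$o{\left(H,S \right)} = S^{2} + 21 H$ ($o{\left(H,S \right)} = \left(20 H + S^{2}\right) + H = \left(S^{2} + 20 H\right) + H = S^{2} + 21 H$)
$\left(16931 + f{\left(-101 \right)}\right) + o{\left(I{\left(-10 \right)},108 \right)} = \left(16931 - -10465\right) + \left(108^{2} + 21 \left(-10\right)\right) = \left(16931 + \left(-1150 + 11615\right)\right) + \left(11664 - 210\right) = \left(16931 + 10465\right) + 11454 = 27396 + 11454 = 38850$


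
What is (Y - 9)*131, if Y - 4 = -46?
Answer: -6681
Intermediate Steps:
Y = -42 (Y = 4 - 46 = -42)
(Y - 9)*131 = (-42 - 9)*131 = -51*131 = -6681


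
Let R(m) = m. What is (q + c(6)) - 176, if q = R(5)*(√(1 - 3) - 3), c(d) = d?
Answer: -185 + 5*I*√2 ≈ -185.0 + 7.0711*I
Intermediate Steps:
q = -15 + 5*I*√2 (q = 5*(√(1 - 3) - 3) = 5*(√(-2) - 3) = 5*(I*√2 - 3) = 5*(-3 + I*√2) = -15 + 5*I*√2 ≈ -15.0 + 7.0711*I)
(q + c(6)) - 176 = ((-15 + 5*I*√2) + 6) - 176 = (-9 + 5*I*√2) - 176 = -185 + 5*I*√2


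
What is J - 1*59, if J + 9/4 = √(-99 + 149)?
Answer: -245/4 + 5*√2 ≈ -54.179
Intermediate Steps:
J = -9/4 + 5*√2 (J = -9/4 + √(-99 + 149) = -9/4 + √50 = -9/4 + 5*√2 ≈ 4.8211)
J - 1*59 = (-9/4 + 5*√2) - 1*59 = (-9/4 + 5*√2) - 59 = -245/4 + 5*√2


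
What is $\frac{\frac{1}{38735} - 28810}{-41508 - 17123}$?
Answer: $\frac{1115955349}{2271071785} \approx 0.49138$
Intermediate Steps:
$\frac{\frac{1}{38735} - 28810}{-41508 - 17123} = \frac{\frac{1}{38735} - 28810}{-58631} = \left(- \frac{1115955349}{38735}\right) \left(- \frac{1}{58631}\right) = \frac{1115955349}{2271071785}$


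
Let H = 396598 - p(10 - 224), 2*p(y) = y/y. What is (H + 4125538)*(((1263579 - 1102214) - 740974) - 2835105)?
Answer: -15441799401747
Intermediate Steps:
p(y) = ½ (p(y) = (y/y)/2 = (½)*1 = ½)
H = 793195/2 (H = 396598 - 1*½ = 396598 - ½ = 793195/2 ≈ 3.9660e+5)
(H + 4125538)*(((1263579 - 1102214) - 740974) - 2835105) = (793195/2 + 4125538)*(((1263579 - 1102214) - 740974) - 2835105) = 9044271*((161365 - 740974) - 2835105)/2 = 9044271*(-579609 - 2835105)/2 = (9044271/2)*(-3414714) = -15441799401747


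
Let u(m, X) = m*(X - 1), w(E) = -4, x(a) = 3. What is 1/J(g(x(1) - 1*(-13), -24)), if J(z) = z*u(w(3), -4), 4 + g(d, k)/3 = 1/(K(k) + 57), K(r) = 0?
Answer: -19/4540 ≈ -0.0041850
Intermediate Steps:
u(m, X) = m*(-1 + X)
g(d, k) = -227/19 (g(d, k) = -12 + 3/(0 + 57) = -12 + 3/57 = -12 + 3*(1/57) = -12 + 1/19 = -227/19)
J(z) = 20*z (J(z) = z*(-4*(-1 - 4)) = z*(-4*(-5)) = z*20 = 20*z)
1/J(g(x(1) - 1*(-13), -24)) = 1/(20*(-227/19)) = 1/(-4540/19) = -19/4540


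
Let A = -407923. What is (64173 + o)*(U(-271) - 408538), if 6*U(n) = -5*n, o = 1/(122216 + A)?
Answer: -22458813002867815/857121 ≈ -2.6203e+10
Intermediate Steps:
o = -1/285707 (o = 1/(122216 - 407923) = 1/(-285707) = -1/285707 ≈ -3.5001e-6)
U(n) = -5*n/6 (U(n) = (-5*n)/6 = -5*n/6)
(64173 + o)*(U(-271) - 408538) = (64173 - 1/285707)*(-5/6*(-271) - 408538) = 18334675310*(1355/6 - 408538)/285707 = (18334675310/285707)*(-2449873/6) = -22458813002867815/857121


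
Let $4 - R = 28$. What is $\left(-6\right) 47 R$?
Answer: $6768$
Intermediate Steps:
$R = -24$ ($R = 4 - 28 = -24$)
$\left(-6\right) 47 R = \left(-6\right) 47 \left(-24\right) = \left(-282\right) \left(-24\right) = 6768$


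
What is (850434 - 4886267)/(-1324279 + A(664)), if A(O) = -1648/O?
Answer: 334974139/109915363 ≈ 3.0476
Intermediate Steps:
(850434 - 4886267)/(-1324279 + A(664)) = (850434 - 4886267)/(-1324279 - 1648/664) = -4035833/(-1324279 - 1648*1/664) = -4035833/(-1324279 - 206/83) = -4035833/(-109915363/83) = -4035833*(-83/109915363) = 334974139/109915363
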